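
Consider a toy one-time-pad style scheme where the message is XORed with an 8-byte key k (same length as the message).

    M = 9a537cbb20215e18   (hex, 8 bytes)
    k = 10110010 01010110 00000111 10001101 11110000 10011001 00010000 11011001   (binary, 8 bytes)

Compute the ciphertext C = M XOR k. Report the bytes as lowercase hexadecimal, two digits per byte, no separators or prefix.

28057b36d0b84ec1

byte 0: 10011010 XOR 10110010 = 00101000
byte 1: 01010011 XOR 01010110 = 00000101
byte 2: 01111100 XOR 00000111 = 01111011
byte 3: 10111011 XOR 10001101 = 00110110
byte 4: 00100000 XOR 11110000 = 11010000
byte 5: 00100001 XOR 10011001 = 10111000
byte 6: 01011110 XOR 00010000 = 01001110
byte 7: 00011000 XOR 11011001 = 11000001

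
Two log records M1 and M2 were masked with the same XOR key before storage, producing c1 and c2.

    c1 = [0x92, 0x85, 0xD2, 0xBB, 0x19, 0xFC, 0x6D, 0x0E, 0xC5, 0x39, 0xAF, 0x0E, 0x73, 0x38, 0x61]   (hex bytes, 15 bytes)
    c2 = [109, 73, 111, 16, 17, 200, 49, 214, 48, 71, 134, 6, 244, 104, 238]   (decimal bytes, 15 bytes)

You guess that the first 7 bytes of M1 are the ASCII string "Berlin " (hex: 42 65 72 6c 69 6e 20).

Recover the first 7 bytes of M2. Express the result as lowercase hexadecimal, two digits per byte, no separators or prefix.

bda9cfc7615a7c

First, c1 ⊕ c2 = (M1 ⊕ K) ⊕ (M2 ⊕ K) = M1 ⊕ M2, so the key drops out. Then M2 = (M1 ⊕ M2) ⊕ M1 over the first 7 bytes.
byte 0: (92 ⊕ 6d) ⊕ 42 = ff ⊕ 42 = bd
byte 1: (85 ⊕ 49) ⊕ 65 = cc ⊕ 65 = a9
byte 2: (d2 ⊕ 6f) ⊕ 72 = bd ⊕ 72 = cf
byte 3: (bb ⊕ 10) ⊕ 6c = ab ⊕ 6c = c7
byte 4: (19 ⊕ 11) ⊕ 69 = 08 ⊕ 69 = 61
byte 5: (fc ⊕ c8) ⊕ 6e = 34 ⊕ 6e = 5a
byte 6: (6d ⊕ 31) ⊕ 20 = 5c ⊕ 20 = 7c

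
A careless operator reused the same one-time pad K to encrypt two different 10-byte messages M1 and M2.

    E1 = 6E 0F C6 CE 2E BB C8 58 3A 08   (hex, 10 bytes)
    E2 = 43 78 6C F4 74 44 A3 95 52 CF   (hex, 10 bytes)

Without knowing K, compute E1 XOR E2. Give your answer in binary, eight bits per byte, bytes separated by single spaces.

E1 ⊕ E2 = (M1 ⊕ K) ⊕ (M2 ⊕ K) = M1 ⊕ M2 — the shared key cancels under XOR.
byte 0: 6e ⊕ 43 = 2d
byte 1: 0f ⊕ 78 = 77
byte 2: c6 ⊕ 6c = aa
byte 3: ce ⊕ f4 = 3a
byte 4: 2e ⊕ 74 = 5a
byte 5: bb ⊕ 44 = ff
byte 6: c8 ⊕ a3 = 6b
byte 7: 58 ⊕ 95 = cd
byte 8: 3a ⊕ 52 = 68
byte 9: 08 ⊕ cf = c7

00101101 01110111 10101010 00111010 01011010 11111111 01101011 11001101 01101000 11000111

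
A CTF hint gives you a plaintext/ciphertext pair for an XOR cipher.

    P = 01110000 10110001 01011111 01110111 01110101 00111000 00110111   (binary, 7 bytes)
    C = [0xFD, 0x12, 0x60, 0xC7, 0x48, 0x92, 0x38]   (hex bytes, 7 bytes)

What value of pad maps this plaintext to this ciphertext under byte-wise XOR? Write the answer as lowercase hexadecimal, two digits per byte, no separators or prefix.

Since C = P ⊕ pad, XORing both sides with P gives pad = P ⊕ C.
01110000 ⊕ 11111101 = 10001101
10110001 ⊕ 00010010 = 10100011
01011111 ⊕ 01100000 = 00111111
01110111 ⊕ 11000111 = 10110000
01110101 ⊕ 01001000 = 00111101
00111000 ⊕ 10010010 = 10101010
00110111 ⊕ 00111000 = 00001111

8da33fb03daa0f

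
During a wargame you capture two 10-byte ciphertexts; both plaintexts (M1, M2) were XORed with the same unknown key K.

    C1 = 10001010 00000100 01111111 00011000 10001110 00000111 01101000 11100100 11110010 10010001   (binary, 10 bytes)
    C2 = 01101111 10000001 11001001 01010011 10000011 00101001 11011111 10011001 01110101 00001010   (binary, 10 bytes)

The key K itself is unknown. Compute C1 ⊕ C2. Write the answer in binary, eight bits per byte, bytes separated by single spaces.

11100101 10000101 10110110 01001011 00001101 00101110 10110111 01111101 10000111 10011011

C1 ⊕ C2 = (M1 ⊕ K) ⊕ (M2 ⊕ K) = M1 ⊕ M2 — the shared key cancels under XOR.
8a XOR 6f = e5
04 XOR 81 = 85
7f XOR c9 = b6
18 XOR 53 = 4b
8e XOR 83 = 0d
07 XOR 29 = 2e
68 XOR df = b7
e4 XOR 99 = 7d
f2 XOR 75 = 87
91 XOR 0a = 9b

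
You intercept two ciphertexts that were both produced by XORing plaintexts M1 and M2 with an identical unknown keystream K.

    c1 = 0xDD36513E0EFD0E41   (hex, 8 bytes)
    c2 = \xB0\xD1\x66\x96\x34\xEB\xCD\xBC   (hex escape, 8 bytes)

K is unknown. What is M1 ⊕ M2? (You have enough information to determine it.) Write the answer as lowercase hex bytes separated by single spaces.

c1 ⊕ c2 = (M1 ⊕ K) ⊕ (M2 ⊕ K) = M1 ⊕ M2 — the shared key cancels under XOR.
dd XOR b0 = 6d
36 XOR d1 = e7
51 XOR 66 = 37
3e XOR 96 = a8
0e XOR 34 = 3a
fd XOR eb = 16
0e XOR cd = c3
41 XOR bc = fd

6d e7 37 a8 3a 16 c3 fd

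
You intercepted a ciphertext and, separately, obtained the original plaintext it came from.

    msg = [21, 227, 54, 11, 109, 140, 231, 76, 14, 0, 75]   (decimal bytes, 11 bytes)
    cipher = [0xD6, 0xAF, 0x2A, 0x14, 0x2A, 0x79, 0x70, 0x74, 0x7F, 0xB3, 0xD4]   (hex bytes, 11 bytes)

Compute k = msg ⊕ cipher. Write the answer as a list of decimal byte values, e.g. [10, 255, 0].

Since cipher = msg ⊕ k, XORing both sides with msg gives k = msg ⊕ cipher.
15 ^ d6 = c3
e3 ^ af = 4c
36 ^ 2a = 1c
0b ^ 14 = 1f
6d ^ 2a = 47
8c ^ 79 = f5
e7 ^ 70 = 97
4c ^ 74 = 38
0e ^ 7f = 71
00 ^ b3 = b3
4b ^ d4 = 9f

[195, 76, 28, 31, 71, 245, 151, 56, 113, 179, 159]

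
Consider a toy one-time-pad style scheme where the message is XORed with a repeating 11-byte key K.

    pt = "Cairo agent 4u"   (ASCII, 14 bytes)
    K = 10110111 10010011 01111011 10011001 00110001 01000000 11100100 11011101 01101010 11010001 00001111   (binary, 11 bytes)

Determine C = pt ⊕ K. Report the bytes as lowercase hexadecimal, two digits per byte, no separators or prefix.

The 11-byte key repeats, so the effective keystream is b7 93 7b 99 31 40 e4 dd 6a d1 0f b7 93 7b.
byte 0: 01000011 xor 10110111 = 11110100
byte 1: 01100001 xor 10010011 = 11110010
byte 2: 01101001 xor 01111011 = 00010010
byte 3: 01110010 xor 10011001 = 11101011
byte 4: 01101111 xor 00110001 = 01011110
byte 5: 00100000 xor 01000000 = 01100000
byte 6: 01100001 xor 11100100 = 10000101
byte 7: 01100111 xor 11011101 = 10111010
byte 8: 01100101 xor 01101010 = 00001111
byte 9: 01101110 xor 11010001 = 10111111
byte 10: 01110100 xor 00001111 = 01111011
byte 11: 00100000 xor 10110111 = 10010111
byte 12: 00110100 xor 10010011 = 10100111
byte 13: 01110101 xor 01111011 = 00001110

f4f212eb5e6085ba0fbf7b97a70e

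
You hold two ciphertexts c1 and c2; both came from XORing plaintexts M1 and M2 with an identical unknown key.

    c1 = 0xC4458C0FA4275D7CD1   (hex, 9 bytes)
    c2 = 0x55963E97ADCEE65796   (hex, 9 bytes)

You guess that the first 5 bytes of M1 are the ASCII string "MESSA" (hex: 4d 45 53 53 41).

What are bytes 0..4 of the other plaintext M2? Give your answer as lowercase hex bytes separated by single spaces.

dc 96 e1 cb 48

First, c1 ⊕ c2 = (M1 ⊕ K) ⊕ (M2 ⊕ K) = M1 ⊕ M2, so the key drops out. Then M2 = (M1 ⊕ M2) ⊕ M1 over the first 5 bytes.
byte 0: (c4 ⊕ 55) ⊕ 4d = 91 ⊕ 4d = dc
byte 1: (45 ⊕ 96) ⊕ 45 = d3 ⊕ 45 = 96
byte 2: (8c ⊕ 3e) ⊕ 53 = b2 ⊕ 53 = e1
byte 3: (0f ⊕ 97) ⊕ 53 = 98 ⊕ 53 = cb
byte 4: (a4 ⊕ ad) ⊕ 41 = 09 ⊕ 41 = 48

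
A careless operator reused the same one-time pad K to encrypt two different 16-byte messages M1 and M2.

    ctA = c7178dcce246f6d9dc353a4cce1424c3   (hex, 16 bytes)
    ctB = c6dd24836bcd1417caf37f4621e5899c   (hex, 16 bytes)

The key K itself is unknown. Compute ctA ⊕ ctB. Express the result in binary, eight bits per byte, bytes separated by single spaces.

00000001 11001010 10101001 01001111 10001001 10001011 11100010 11001110 00010110 11000110 01000101 00001010 11101111 11110001 10101101 01011111

ctA ⊕ ctB = (M1 ⊕ K) ⊕ (M2 ⊕ K) = M1 ⊕ M2 — the shared key cancels under XOR.
byte 0: c7 ^ c6 = 01
byte 1: 17 ^ dd = ca
byte 2: 8d ^ 24 = a9
byte 3: cc ^ 83 = 4f
byte 4: e2 ^ 6b = 89
byte 5: 46 ^ cd = 8b
byte 6: f6 ^ 14 = e2
byte 7: d9 ^ 17 = ce
byte 8: dc ^ ca = 16
byte 9: 35 ^ f3 = c6
byte 10: 3a ^ 7f = 45
byte 11: 4c ^ 46 = 0a
byte 12: ce ^ 21 = ef
byte 13: 14 ^ e5 = f1
byte 14: 24 ^ 89 = ad
byte 15: c3 ^ 9c = 5f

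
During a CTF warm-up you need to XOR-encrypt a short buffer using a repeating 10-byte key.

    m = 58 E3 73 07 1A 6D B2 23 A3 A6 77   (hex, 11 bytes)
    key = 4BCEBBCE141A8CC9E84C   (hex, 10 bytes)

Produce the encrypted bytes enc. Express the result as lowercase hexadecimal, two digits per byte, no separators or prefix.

132dc8c90e773eea4bea3c

The 10-byte key repeats, so the effective keystream is 4b ce bb ce 14 1a 8c c9 e8 4c 4b.
byte 0: 58 XOR 4b = 13
byte 1: e3 XOR ce = 2d
byte 2: 73 XOR bb = c8
byte 3: 07 XOR ce = c9
byte 4: 1a XOR 14 = 0e
byte 5: 6d XOR 1a = 77
byte 6: b2 XOR 8c = 3e
byte 7: 23 XOR c9 = ea
byte 8: a3 XOR e8 = 4b
byte 9: a6 XOR 4c = ea
byte 10: 77 XOR 4b = 3c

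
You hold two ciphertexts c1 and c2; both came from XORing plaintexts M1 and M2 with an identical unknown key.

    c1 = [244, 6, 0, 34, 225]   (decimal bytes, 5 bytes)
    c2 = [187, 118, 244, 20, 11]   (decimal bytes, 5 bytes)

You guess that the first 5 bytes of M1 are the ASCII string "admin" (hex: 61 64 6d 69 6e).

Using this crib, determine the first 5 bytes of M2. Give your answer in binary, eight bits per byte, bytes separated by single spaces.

First, c1 ⊕ c2 = (M1 ⊕ K) ⊕ (M2 ⊕ K) = M1 ⊕ M2, so the key drops out. Then M2 = (M1 ⊕ M2) ⊕ M1 over the first 5 bytes.
byte 0: (f4 ⊕ bb) ⊕ 61 = 4f ⊕ 61 = 2e
byte 1: (06 ⊕ 76) ⊕ 64 = 70 ⊕ 64 = 14
byte 2: (00 ⊕ f4) ⊕ 6d = f4 ⊕ 6d = 99
byte 3: (22 ⊕ 14) ⊕ 69 = 36 ⊕ 69 = 5f
byte 4: (e1 ⊕ 0b) ⊕ 6e = ea ⊕ 6e = 84

00101110 00010100 10011001 01011111 10000100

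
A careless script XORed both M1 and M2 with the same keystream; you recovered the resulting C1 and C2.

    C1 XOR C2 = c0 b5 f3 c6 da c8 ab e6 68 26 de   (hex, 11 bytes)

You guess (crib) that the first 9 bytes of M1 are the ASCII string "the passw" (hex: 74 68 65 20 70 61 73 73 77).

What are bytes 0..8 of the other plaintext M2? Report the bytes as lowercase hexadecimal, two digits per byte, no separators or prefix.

Since C1 ⊕ C2 = M1 ⊕ M2, XORing with the guessed M1 bytes yields the corresponding M2 bytes: M2 = (C1 ⊕ C2) ⊕ M1.
192 ^ 116 = 180
181 ^ 104 = 221
243 ^ 101 = 150
198 ^  32 = 230
218 ^ 112 = 170
200 ^  97 = 169
171 ^ 115 = 216
230 ^ 115 = 149
104 ^ 119 =  31

b4dd96e6aaa9d8951f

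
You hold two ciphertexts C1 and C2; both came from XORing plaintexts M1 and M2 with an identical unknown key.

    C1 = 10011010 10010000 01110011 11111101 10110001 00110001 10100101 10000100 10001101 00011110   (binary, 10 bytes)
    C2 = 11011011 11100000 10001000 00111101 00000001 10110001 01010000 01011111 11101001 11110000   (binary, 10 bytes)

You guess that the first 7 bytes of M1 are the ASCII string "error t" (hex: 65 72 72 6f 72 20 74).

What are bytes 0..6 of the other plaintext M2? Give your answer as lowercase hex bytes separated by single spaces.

24 02 89 af c2 a0 81

First, C1 ⊕ C2 = (M1 ⊕ K) ⊕ (M2 ⊕ K) = M1 ⊕ M2, so the key drops out. Then M2 = (M1 ⊕ M2) ⊕ M1 over the first 7 bytes.
byte 0: (9a ⊕ db) ⊕ 65 = 41 ⊕ 65 = 24
byte 1: (90 ⊕ e0) ⊕ 72 = 70 ⊕ 72 = 02
byte 2: (73 ⊕ 88) ⊕ 72 = fb ⊕ 72 = 89
byte 3: (fd ⊕ 3d) ⊕ 6f = c0 ⊕ 6f = af
byte 4: (b1 ⊕ 01) ⊕ 72 = b0 ⊕ 72 = c2
byte 5: (31 ⊕ b1) ⊕ 20 = 80 ⊕ 20 = a0
byte 6: (a5 ⊕ 50) ⊕ 74 = f5 ⊕ 74 = 81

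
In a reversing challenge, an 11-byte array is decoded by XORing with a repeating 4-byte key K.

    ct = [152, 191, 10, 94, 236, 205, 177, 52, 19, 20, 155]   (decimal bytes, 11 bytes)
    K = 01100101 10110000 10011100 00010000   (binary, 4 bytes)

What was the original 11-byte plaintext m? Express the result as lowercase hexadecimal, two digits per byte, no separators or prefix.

fd0f964e897d2d2476a407

The 4-byte key repeats, so the effective keystream is 65 b0 9c 10 65 b0 9c 10 65 b0 9c.
byte 0: 152 ⊕ 101 = 253
byte 1: 191 ⊕ 176 =  15
byte 2:  10 ⊕ 156 = 150
byte 3:  94 ⊕  16 =  78
byte 4: 236 ⊕ 101 = 137
byte 5: 205 ⊕ 176 = 125
byte 6: 177 ⊕ 156 =  45
byte 7:  52 ⊕  16 =  36
byte 8:  19 ⊕ 101 = 118
byte 9:  20 ⊕ 176 = 164
byte 10: 155 ⊕ 156 =   7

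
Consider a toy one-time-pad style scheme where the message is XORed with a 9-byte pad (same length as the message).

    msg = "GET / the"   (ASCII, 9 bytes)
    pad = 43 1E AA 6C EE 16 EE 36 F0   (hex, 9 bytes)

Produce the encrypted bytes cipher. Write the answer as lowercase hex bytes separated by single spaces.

XOR is its own inverse, so applying the key byte-wise gives the result directly.
 71 xor  67 =   4
 69 xor  30 =  91
 84 xor 170 = 254
 32 xor 108 =  76
 47 xor 238 = 193
 32 xor  22 =  54
116 xor 238 = 154
104 xor  54 =  94
101 xor 240 = 149

04 5b fe 4c c1 36 9a 5e 95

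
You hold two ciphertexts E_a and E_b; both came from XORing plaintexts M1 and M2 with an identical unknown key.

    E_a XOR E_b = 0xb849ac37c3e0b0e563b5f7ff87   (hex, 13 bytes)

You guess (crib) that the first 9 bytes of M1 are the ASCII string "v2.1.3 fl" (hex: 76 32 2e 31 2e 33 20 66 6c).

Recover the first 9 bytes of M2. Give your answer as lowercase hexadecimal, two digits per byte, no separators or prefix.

Since E_a ⊕ E_b = M1 ⊕ M2, XORing with the guessed M1 bytes yields the corresponding M2 bytes: M2 = (E_a ⊕ E_b) ⊕ M1.
b8 ^ 76 = ce
49 ^ 32 = 7b
ac ^ 2e = 82
37 ^ 31 = 06
c3 ^ 2e = ed
e0 ^ 33 = d3
b0 ^ 20 = 90
e5 ^ 66 = 83
63 ^ 6c = 0f

ce7b8206edd390830f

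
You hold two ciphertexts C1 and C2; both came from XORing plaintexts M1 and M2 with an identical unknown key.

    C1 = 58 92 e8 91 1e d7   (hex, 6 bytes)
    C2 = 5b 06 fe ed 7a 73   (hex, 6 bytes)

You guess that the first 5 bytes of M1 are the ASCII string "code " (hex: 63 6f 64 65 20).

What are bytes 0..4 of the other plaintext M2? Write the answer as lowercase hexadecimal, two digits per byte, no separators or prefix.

First, C1 ⊕ C2 = (M1 ⊕ K) ⊕ (M2 ⊕ K) = M1 ⊕ M2, so the key drops out. Then M2 = (M1 ⊕ M2) ⊕ M1 over the first 5 bytes.
byte 0: (58 ^ 5b) ^ 63 = 03 ^ 63 = 60
byte 1: (92 ^ 06) ^ 6f = 94 ^ 6f = fb
byte 2: (e8 ^ fe) ^ 64 = 16 ^ 64 = 72
byte 3: (91 ^ ed) ^ 65 = 7c ^ 65 = 19
byte 4: (1e ^ 7a) ^ 20 = 64 ^ 20 = 44

60fb721944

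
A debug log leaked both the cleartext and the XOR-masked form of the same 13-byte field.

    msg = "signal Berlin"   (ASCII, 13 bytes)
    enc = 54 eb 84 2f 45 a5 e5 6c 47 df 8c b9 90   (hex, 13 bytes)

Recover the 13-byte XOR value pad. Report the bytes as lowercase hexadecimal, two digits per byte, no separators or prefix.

2782e34124c9c52e22ade0d0fe

Since enc = msg ⊕ pad, XORing both sides with msg gives pad = msg ⊕ enc.
01110011 ^ 01010100 = 00100111
01101001 ^ 11101011 = 10000010
01100111 ^ 10000100 = 11100011
01101110 ^ 00101111 = 01000001
01100001 ^ 01000101 = 00100100
01101100 ^ 10100101 = 11001001
00100000 ^ 11100101 = 11000101
01000010 ^ 01101100 = 00101110
01100101 ^ 01000111 = 00100010
01110010 ^ 11011111 = 10101101
01101100 ^ 10001100 = 11100000
01101001 ^ 10111001 = 11010000
01101110 ^ 10010000 = 11111110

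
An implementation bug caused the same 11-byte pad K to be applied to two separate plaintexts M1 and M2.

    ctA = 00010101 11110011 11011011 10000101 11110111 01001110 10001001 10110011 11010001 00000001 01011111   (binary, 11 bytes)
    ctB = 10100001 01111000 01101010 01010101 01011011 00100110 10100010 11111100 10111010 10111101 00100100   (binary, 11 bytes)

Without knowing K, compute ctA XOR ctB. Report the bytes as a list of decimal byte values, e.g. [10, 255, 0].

[180, 139, 177, 208, 172, 104, 43, 79, 107, 188, 123]

ctA ⊕ ctB = (M1 ⊕ K) ⊕ (M2 ⊕ K) = M1 ⊕ M2 — the shared key cancels under XOR.
15 XOR a1 = b4
f3 XOR 78 = 8b
db XOR 6a = b1
85 XOR 55 = d0
f7 XOR 5b = ac
4e XOR 26 = 68
89 XOR a2 = 2b
b3 XOR fc = 4f
d1 XOR ba = 6b
01 XOR bd = bc
5f XOR 24 = 7b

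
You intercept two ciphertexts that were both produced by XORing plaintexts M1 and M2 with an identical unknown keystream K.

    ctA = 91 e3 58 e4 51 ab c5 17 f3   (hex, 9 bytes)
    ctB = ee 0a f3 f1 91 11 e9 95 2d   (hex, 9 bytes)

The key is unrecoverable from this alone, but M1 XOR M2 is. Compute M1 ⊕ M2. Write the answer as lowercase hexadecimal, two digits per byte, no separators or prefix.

ctA ⊕ ctB = (M1 ⊕ K) ⊕ (M2 ⊕ K) = M1 ⊕ M2 — the shared key cancels under XOR.
byte 0: 91 ⊕ ee = 7f
byte 1: e3 ⊕ 0a = e9
byte 2: 58 ⊕ f3 = ab
byte 3: e4 ⊕ f1 = 15
byte 4: 51 ⊕ 91 = c0
byte 5: ab ⊕ 11 = ba
byte 6: c5 ⊕ e9 = 2c
byte 7: 17 ⊕ 95 = 82
byte 8: f3 ⊕ 2d = de

7fe9ab15c0ba2c82de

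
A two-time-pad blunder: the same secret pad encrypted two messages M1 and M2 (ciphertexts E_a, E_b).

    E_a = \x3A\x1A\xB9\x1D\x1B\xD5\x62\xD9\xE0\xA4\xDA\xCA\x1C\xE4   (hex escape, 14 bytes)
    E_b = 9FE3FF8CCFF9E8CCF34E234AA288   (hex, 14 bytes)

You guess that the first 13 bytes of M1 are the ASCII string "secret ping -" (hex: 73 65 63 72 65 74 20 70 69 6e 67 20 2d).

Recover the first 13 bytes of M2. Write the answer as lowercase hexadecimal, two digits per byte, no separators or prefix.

First, E_a ⊕ E_b = (M1 ⊕ K) ⊕ (M2 ⊕ K) = M1 ⊕ M2, so the key drops out. Then M2 = (M1 ⊕ M2) ⊕ M1 over the first 13 bytes.
byte 0: (3a xor 9f) xor 73 = a5 xor 73 = d6
byte 1: (1a xor e3) xor 65 = f9 xor 65 = 9c
byte 2: (b9 xor ff) xor 63 = 46 xor 63 = 25
byte 3: (1d xor 8c) xor 72 = 91 xor 72 = e3
byte 4: (1b xor cf) xor 65 = d4 xor 65 = b1
byte 5: (d5 xor f9) xor 74 = 2c xor 74 = 58
byte 6: (62 xor e8) xor 20 = 8a xor 20 = aa
byte 7: (d9 xor cc) xor 70 = 15 xor 70 = 65
byte 8: (e0 xor f3) xor 69 = 13 xor 69 = 7a
byte 9: (a4 xor 4e) xor 6e = ea xor 6e = 84
byte 10: (da xor 23) xor 67 = f9 xor 67 = 9e
byte 11: (ca xor 4a) xor 20 = 80 xor 20 = a0
byte 12: (1c xor a2) xor 2d = be xor 2d = 93

d69c25e3b158aa657a849ea093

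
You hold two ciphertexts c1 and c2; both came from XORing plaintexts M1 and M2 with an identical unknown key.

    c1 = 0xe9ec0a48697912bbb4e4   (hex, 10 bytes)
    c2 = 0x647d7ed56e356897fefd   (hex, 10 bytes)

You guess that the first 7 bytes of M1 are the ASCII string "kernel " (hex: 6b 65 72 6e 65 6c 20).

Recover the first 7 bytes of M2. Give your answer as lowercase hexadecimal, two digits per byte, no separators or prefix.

First, c1 ⊕ c2 = (M1 ⊕ K) ⊕ (M2 ⊕ K) = M1 ⊕ M2, so the key drops out. Then M2 = (M1 ⊕ M2) ⊕ M1 over the first 7 bytes.
byte 0: (e9 XOR 64) XOR 6b = 8d XOR 6b = e6
byte 1: (ec XOR 7d) XOR 65 = 91 XOR 65 = f4
byte 2: (0a XOR 7e) XOR 72 = 74 XOR 72 = 06
byte 3: (48 XOR d5) XOR 6e = 9d XOR 6e = f3
byte 4: (69 XOR 6e) XOR 65 = 07 XOR 65 = 62
byte 5: (79 XOR 35) XOR 6c = 4c XOR 6c = 20
byte 6: (12 XOR 68) XOR 20 = 7a XOR 20 = 5a

e6f406f362205a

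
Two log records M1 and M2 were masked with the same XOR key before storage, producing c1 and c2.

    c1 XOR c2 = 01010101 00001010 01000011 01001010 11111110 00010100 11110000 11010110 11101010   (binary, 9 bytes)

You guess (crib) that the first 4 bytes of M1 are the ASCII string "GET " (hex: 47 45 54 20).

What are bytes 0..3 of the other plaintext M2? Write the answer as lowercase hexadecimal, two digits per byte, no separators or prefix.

Since c1 ⊕ c2 = M1 ⊕ M2, XORing with the guessed M1 bytes yields the corresponding M2 bytes: M2 = (c1 ⊕ c2) ⊕ M1.
byte 0: 01010101 ^ 01000111 = 00010010
byte 1: 00001010 ^ 01000101 = 01001111
byte 2: 01000011 ^ 01010100 = 00010111
byte 3: 01001010 ^ 00100000 = 01101010

124f176a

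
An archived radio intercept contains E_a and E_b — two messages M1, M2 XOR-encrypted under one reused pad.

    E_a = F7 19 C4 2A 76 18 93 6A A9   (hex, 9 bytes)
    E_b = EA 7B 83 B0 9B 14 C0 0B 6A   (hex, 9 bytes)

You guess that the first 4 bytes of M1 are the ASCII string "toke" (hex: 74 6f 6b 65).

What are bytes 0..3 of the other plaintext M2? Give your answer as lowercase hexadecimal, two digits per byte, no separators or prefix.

First, E_a ⊕ E_b = (M1 ⊕ K) ⊕ (M2 ⊕ K) = M1 ⊕ M2, so the key drops out. Then M2 = (M1 ⊕ M2) ⊕ M1 over the first 4 bytes.
byte 0: (f7 ⊕ ea) ⊕ 74 = 1d ⊕ 74 = 69
byte 1: (19 ⊕ 7b) ⊕ 6f = 62 ⊕ 6f = 0d
byte 2: (c4 ⊕ 83) ⊕ 6b = 47 ⊕ 6b = 2c
byte 3: (2a ⊕ b0) ⊕ 65 = 9a ⊕ 65 = ff

690d2cff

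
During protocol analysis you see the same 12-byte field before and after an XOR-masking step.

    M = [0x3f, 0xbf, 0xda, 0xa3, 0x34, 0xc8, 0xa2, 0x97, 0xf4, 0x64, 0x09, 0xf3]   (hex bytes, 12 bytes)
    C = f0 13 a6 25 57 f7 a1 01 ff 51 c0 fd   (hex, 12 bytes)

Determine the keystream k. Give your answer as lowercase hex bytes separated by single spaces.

Since C = M ⊕ k, XORing both sides with M gives k = M ⊕ C.
 63 ⊕ 240 = 207
191 ⊕  19 = 172
218 ⊕ 166 = 124
163 ⊕  37 = 134
 52 ⊕  87 =  99
200 ⊕ 247 =  63
162 ⊕ 161 =   3
151 ⊕   1 = 150
244 ⊕ 255 =  11
100 ⊕  81 =  53
  9 ⊕ 192 = 201
243 ⊕ 253 =  14

cf ac 7c 86 63 3f 03 96 0b 35 c9 0e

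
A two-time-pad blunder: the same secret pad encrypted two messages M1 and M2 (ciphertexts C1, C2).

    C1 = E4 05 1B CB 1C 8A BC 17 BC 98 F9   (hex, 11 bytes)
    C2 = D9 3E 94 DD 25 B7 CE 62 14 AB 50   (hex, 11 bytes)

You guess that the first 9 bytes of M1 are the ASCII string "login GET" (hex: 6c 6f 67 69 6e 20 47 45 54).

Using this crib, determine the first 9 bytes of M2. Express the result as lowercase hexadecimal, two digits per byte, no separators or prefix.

First, C1 ⊕ C2 = (M1 ⊕ K) ⊕ (M2 ⊕ K) = M1 ⊕ M2, so the key drops out. Then M2 = (M1 ⊕ M2) ⊕ M1 over the first 9 bytes.
byte 0: (e4 ⊕ d9) ⊕ 6c = 3d ⊕ 6c = 51
byte 1: (05 ⊕ 3e) ⊕ 6f = 3b ⊕ 6f = 54
byte 2: (1b ⊕ 94) ⊕ 67 = 8f ⊕ 67 = e8
byte 3: (cb ⊕ dd) ⊕ 69 = 16 ⊕ 69 = 7f
byte 4: (1c ⊕ 25) ⊕ 6e = 39 ⊕ 6e = 57
byte 5: (8a ⊕ b7) ⊕ 20 = 3d ⊕ 20 = 1d
byte 6: (bc ⊕ ce) ⊕ 47 = 72 ⊕ 47 = 35
byte 7: (17 ⊕ 62) ⊕ 45 = 75 ⊕ 45 = 30
byte 8: (bc ⊕ 14) ⊕ 54 = a8 ⊕ 54 = fc

5154e87f571d3530fc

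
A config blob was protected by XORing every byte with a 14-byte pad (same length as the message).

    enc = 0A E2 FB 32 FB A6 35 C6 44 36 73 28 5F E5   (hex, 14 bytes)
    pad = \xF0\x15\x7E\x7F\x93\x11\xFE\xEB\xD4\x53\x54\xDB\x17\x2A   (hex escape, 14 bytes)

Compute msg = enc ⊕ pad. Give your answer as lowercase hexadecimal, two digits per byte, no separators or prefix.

faf7854d68b7cb2d906527f348cf

 10 ⊕ 240 = 250
226 ⊕  21 = 247
251 ⊕ 126 = 133
 50 ⊕ 127 =  77
251 ⊕ 147 = 104
166 ⊕  17 = 183
 53 ⊕ 254 = 203
198 ⊕ 235 =  45
 68 ⊕ 212 = 144
 54 ⊕  83 = 101
115 ⊕  84 =  39
 40 ⊕ 219 = 243
 95 ⊕  23 =  72
229 ⊕  42 = 207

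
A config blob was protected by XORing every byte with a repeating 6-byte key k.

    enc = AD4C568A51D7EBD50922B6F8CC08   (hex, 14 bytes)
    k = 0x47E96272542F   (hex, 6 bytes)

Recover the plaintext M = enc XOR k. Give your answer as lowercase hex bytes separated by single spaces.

The 6-byte key repeats, so the effective keystream is 47 e9 62 72 54 2f 47 e9 62 72 54 2f 47 e9.
byte 0: ad ^ 47 = ea
byte 1: 4c ^ e9 = a5
byte 2: 56 ^ 62 = 34
byte 3: 8a ^ 72 = f8
byte 4: 51 ^ 54 = 05
byte 5: d7 ^ 2f = f8
byte 6: eb ^ 47 = ac
byte 7: d5 ^ e9 = 3c
byte 8: 09 ^ 62 = 6b
byte 9: 22 ^ 72 = 50
byte 10: b6 ^ 54 = e2
byte 11: f8 ^ 2f = d7
byte 12: cc ^ 47 = 8b
byte 13: 08 ^ e9 = e1

ea a5 34 f8 05 f8 ac 3c 6b 50 e2 d7 8b e1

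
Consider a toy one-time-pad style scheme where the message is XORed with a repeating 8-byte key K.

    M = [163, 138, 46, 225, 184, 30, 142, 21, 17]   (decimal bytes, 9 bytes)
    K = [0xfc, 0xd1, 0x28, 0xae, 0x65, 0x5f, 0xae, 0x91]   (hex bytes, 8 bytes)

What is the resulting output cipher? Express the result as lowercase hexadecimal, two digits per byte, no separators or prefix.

5f5b064fdd412084ed

The 8-byte key repeats, so the effective keystream is fc d1 28 ae 65 5f ae 91 fc.
byte 0: 10100011 xor 11111100 = 01011111
byte 1: 10001010 xor 11010001 = 01011011
byte 2: 00101110 xor 00101000 = 00000110
byte 3: 11100001 xor 10101110 = 01001111
byte 4: 10111000 xor 01100101 = 11011101
byte 5: 00011110 xor 01011111 = 01000001
byte 6: 10001110 xor 10101110 = 00100000
byte 7: 00010101 xor 10010001 = 10000100
byte 8: 00010001 xor 11111100 = 11101101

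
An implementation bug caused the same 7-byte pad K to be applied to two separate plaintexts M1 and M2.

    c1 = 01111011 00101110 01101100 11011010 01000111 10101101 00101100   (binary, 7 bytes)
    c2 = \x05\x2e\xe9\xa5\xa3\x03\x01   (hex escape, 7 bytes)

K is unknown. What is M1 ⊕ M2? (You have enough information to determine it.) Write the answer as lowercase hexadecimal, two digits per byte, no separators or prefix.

c1 ⊕ c2 = (M1 ⊕ K) ⊕ (M2 ⊕ K) = M1 ⊕ M2 — the shared key cancels under XOR.
7b XOR 05 = 7e
2e XOR 2e = 00
6c XOR e9 = 85
da XOR a5 = 7f
47 XOR a3 = e4
ad XOR 03 = ae
2c XOR 01 = 2d

7e00857fe4ae2d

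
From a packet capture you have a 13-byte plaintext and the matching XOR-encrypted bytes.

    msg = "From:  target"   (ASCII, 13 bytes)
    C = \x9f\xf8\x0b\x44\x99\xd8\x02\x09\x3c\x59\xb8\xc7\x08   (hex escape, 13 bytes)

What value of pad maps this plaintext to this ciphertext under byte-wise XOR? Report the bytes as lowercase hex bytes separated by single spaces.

Since C = msg ⊕ pad, XORing both sides with msg gives pad = msg ⊕ C.
byte 0: 46 ⊕ 9f = d9
byte 1: 72 ⊕ f8 = 8a
byte 2: 6f ⊕ 0b = 64
byte 3: 6d ⊕ 44 = 29
byte 4: 3a ⊕ 99 = a3
byte 5: 20 ⊕ d8 = f8
byte 6: 20 ⊕ 02 = 22
byte 7: 74 ⊕ 09 = 7d
byte 8: 61 ⊕ 3c = 5d
byte 9: 72 ⊕ 59 = 2b
byte 10: 67 ⊕ b8 = df
byte 11: 65 ⊕ c7 = a2
byte 12: 74 ⊕ 08 = 7c

d9 8a 64 29 a3 f8 22 7d 5d 2b df a2 7c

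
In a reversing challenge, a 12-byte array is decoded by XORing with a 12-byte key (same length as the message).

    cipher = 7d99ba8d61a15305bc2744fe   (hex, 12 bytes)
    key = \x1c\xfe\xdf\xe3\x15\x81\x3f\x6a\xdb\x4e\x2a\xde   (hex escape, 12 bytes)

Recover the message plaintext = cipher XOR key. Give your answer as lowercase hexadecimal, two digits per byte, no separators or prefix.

byte 0: 125 ^  28 =  97
byte 1: 153 ^ 254 = 103
byte 2: 186 ^ 223 = 101
byte 3: 141 ^ 227 = 110
byte 4:  97 ^  21 = 116
byte 5: 161 ^ 129 =  32
byte 6:  83 ^  63 = 108
byte 7:   5 ^ 106 = 111
byte 8: 188 ^ 219 = 103
byte 9:  39 ^  78 = 105
byte 10:  68 ^  42 = 110
byte 11: 254 ^ 222 =  32

6167656e74206c6f67696e20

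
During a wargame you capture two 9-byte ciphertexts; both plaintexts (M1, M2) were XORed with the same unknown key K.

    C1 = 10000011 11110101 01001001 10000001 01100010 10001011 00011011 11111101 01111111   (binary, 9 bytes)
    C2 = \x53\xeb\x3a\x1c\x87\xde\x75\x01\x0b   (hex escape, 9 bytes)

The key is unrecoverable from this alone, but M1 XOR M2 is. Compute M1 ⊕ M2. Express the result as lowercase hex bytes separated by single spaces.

d0 1e 73 9d e5 55 6e fc 74

C1 ⊕ C2 = (M1 ⊕ K) ⊕ (M2 ⊕ K) = M1 ⊕ M2 — the shared key cancels under XOR.
83 xor 53 = d0
f5 xor eb = 1e
49 xor 3a = 73
81 xor 1c = 9d
62 xor 87 = e5
8b xor de = 55
1b xor 75 = 6e
fd xor 01 = fc
7f xor 0b = 74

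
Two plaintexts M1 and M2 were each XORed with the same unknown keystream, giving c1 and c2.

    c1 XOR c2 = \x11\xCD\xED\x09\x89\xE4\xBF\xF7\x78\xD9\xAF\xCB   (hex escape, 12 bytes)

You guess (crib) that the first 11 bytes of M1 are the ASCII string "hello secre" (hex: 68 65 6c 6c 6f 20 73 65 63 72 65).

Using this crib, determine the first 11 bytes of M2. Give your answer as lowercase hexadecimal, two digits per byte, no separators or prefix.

Since c1 ⊕ c2 = M1 ⊕ M2, XORing with the guessed M1 bytes yields the corresponding M2 bytes: M2 = (c1 ⊕ c2) ⊕ M1.
 17 ^ 104 = 121
205 ^ 101 = 168
237 ^ 108 = 129
  9 ^ 108 = 101
137 ^ 111 = 230
228 ^  32 = 196
191 ^ 115 = 204
247 ^ 101 = 146
120 ^  99 =  27
217 ^ 114 = 171
175 ^ 101 = 202

79a88165e6c4cc921babca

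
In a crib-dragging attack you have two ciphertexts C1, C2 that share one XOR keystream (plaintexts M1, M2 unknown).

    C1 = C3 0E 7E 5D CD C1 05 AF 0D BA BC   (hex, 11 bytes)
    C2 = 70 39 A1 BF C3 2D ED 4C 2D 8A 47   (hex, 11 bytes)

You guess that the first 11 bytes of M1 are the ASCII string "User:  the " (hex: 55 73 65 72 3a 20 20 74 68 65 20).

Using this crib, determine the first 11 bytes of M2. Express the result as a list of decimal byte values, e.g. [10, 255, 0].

First, C1 ⊕ C2 = (M1 ⊕ K) ⊕ (M2 ⊕ K) = M1 ⊕ M2, so the key drops out. Then M2 = (M1 ⊕ M2) ⊕ M1 over the first 11 bytes.
byte 0: (c3 xor 70) xor 55 = b3 xor 55 = e6
byte 1: (0e xor 39) xor 73 = 37 xor 73 = 44
byte 2: (7e xor a1) xor 65 = df xor 65 = ba
byte 3: (5d xor bf) xor 72 = e2 xor 72 = 90
byte 4: (cd xor c3) xor 3a = 0e xor 3a = 34
byte 5: (c1 xor 2d) xor 20 = ec xor 20 = cc
byte 6: (05 xor ed) xor 20 = e8 xor 20 = c8
byte 7: (af xor 4c) xor 74 = e3 xor 74 = 97
byte 8: (0d xor 2d) xor 68 = 20 xor 68 = 48
byte 9: (ba xor 8a) xor 65 = 30 xor 65 = 55
byte 10: (bc xor 47) xor 20 = fb xor 20 = db

[230, 68, 186, 144, 52, 204, 200, 151, 72, 85, 219]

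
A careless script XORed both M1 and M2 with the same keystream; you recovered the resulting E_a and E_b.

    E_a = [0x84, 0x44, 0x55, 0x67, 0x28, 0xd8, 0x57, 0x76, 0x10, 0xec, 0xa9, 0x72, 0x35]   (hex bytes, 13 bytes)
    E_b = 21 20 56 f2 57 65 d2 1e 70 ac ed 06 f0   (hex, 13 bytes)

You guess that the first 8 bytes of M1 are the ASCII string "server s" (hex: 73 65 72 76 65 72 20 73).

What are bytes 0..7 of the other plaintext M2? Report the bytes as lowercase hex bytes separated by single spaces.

First, E_a ⊕ E_b = (M1 ⊕ K) ⊕ (M2 ⊕ K) = M1 ⊕ M2, so the key drops out. Then M2 = (M1 ⊕ M2) ⊕ M1 over the first 8 bytes.
byte 0: (84 XOR 21) XOR 73 = a5 XOR 73 = d6
byte 1: (44 XOR 20) XOR 65 = 64 XOR 65 = 01
byte 2: (55 XOR 56) XOR 72 = 03 XOR 72 = 71
byte 3: (67 XOR f2) XOR 76 = 95 XOR 76 = e3
byte 4: (28 XOR 57) XOR 65 = 7f XOR 65 = 1a
byte 5: (d8 XOR 65) XOR 72 = bd XOR 72 = cf
byte 6: (57 XOR d2) XOR 20 = 85 XOR 20 = a5
byte 7: (76 XOR 1e) XOR 73 = 68 XOR 73 = 1b

d6 01 71 e3 1a cf a5 1b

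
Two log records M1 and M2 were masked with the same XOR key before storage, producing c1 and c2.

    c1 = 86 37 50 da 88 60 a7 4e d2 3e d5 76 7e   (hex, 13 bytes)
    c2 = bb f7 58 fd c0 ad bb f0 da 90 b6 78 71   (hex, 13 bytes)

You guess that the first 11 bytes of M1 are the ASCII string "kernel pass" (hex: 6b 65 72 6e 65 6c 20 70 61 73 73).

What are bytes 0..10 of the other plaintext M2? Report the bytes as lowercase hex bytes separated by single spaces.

First, c1 ⊕ c2 = (M1 ⊕ K) ⊕ (M2 ⊕ K) = M1 ⊕ M2, so the key drops out. Then M2 = (M1 ⊕ M2) ⊕ M1 over the first 11 bytes.
byte 0: (86 XOR bb) XOR 6b = 3d XOR 6b = 56
byte 1: (37 XOR f7) XOR 65 = c0 XOR 65 = a5
byte 2: (50 XOR 58) XOR 72 = 08 XOR 72 = 7a
byte 3: (da XOR fd) XOR 6e = 27 XOR 6e = 49
byte 4: (88 XOR c0) XOR 65 = 48 XOR 65 = 2d
byte 5: (60 XOR ad) XOR 6c = cd XOR 6c = a1
byte 6: (a7 XOR bb) XOR 20 = 1c XOR 20 = 3c
byte 7: (4e XOR f0) XOR 70 = be XOR 70 = ce
byte 8: (d2 XOR da) XOR 61 = 08 XOR 61 = 69
byte 9: (3e XOR 90) XOR 73 = ae XOR 73 = dd
byte 10: (d5 XOR b6) XOR 73 = 63 XOR 73 = 10

56 a5 7a 49 2d a1 3c ce 69 dd 10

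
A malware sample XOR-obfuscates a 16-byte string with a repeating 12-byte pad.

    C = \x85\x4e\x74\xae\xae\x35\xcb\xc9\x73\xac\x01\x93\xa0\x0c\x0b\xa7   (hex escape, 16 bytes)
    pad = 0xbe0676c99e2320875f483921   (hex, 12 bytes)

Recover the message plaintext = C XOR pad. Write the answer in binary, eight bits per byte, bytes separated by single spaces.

00111011 01001000 00000010 01100111 00110000 00010110 11101011 01001110 00101100 11100100 00111000 10110010 00011110 00001010 01111101 01101110

The 12-byte key repeats, so the effective keystream is be 06 76 c9 9e 23 20 87 5f 48 39 21 be 06 76 c9.
byte 0: 85 ⊕ be = 3b
byte 1: 4e ⊕ 06 = 48
byte 2: 74 ⊕ 76 = 02
byte 3: ae ⊕ c9 = 67
byte 4: ae ⊕ 9e = 30
byte 5: 35 ⊕ 23 = 16
byte 6: cb ⊕ 20 = eb
byte 7: c9 ⊕ 87 = 4e
byte 8: 73 ⊕ 5f = 2c
byte 9: ac ⊕ 48 = e4
byte 10: 01 ⊕ 39 = 38
byte 11: 93 ⊕ 21 = b2
byte 12: a0 ⊕ be = 1e
byte 13: 0c ⊕ 06 = 0a
byte 14: 0b ⊕ 76 = 7d
byte 15: a7 ⊕ c9 = 6e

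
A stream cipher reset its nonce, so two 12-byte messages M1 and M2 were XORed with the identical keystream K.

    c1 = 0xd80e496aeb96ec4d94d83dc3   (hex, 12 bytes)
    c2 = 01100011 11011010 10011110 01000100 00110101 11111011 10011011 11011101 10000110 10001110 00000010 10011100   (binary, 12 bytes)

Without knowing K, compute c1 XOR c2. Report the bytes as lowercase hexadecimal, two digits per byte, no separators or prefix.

c1 ⊕ c2 = (M1 ⊕ K) ⊕ (M2 ⊕ K) = M1 ⊕ M2 — the shared key cancels under XOR.
d8 XOR 63 = bb
0e XOR da = d4
49 XOR 9e = d7
6a XOR 44 = 2e
eb XOR 35 = de
96 XOR fb = 6d
ec XOR 9b = 77
4d XOR dd = 90
94 XOR 86 = 12
d8 XOR 8e = 56
3d XOR 02 = 3f
c3 XOR 9c = 5f

bbd4d72ede6d779012563f5f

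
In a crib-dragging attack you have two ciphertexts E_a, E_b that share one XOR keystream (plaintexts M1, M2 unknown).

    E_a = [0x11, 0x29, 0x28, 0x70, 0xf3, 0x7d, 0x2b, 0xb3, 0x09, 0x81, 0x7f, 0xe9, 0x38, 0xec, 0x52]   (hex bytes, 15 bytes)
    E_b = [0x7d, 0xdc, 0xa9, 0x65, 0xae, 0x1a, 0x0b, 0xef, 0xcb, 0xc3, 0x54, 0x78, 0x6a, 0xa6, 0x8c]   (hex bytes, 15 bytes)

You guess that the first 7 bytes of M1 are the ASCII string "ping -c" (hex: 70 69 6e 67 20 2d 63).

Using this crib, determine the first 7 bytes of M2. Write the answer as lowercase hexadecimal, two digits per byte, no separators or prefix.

First, E_a ⊕ E_b = (M1 ⊕ K) ⊕ (M2 ⊕ K) = M1 ⊕ M2, so the key drops out. Then M2 = (M1 ⊕ M2) ⊕ M1 over the first 7 bytes.
byte 0: (11 ⊕ 7d) ⊕ 70 = 6c ⊕ 70 = 1c
byte 1: (29 ⊕ dc) ⊕ 69 = f5 ⊕ 69 = 9c
byte 2: (28 ⊕ a9) ⊕ 6e = 81 ⊕ 6e = ef
byte 3: (70 ⊕ 65) ⊕ 67 = 15 ⊕ 67 = 72
byte 4: (f3 ⊕ ae) ⊕ 20 = 5d ⊕ 20 = 7d
byte 5: (7d ⊕ 1a) ⊕ 2d = 67 ⊕ 2d = 4a
byte 6: (2b ⊕ 0b) ⊕ 63 = 20 ⊕ 63 = 43

1c9cef727d4a43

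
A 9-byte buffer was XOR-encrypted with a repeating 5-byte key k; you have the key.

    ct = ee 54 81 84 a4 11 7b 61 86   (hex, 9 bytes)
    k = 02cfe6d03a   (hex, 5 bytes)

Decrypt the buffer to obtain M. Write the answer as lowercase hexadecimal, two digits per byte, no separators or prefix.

ec9b67549e13b48756

The 5-byte key repeats, so the effective keystream is 02 cf e6 d0 3a 02 cf e6 d0.
byte 0: 11101110 xor 00000010 = 11101100
byte 1: 01010100 xor 11001111 = 10011011
byte 2: 10000001 xor 11100110 = 01100111
byte 3: 10000100 xor 11010000 = 01010100
byte 4: 10100100 xor 00111010 = 10011110
byte 5: 00010001 xor 00000010 = 00010011
byte 6: 01111011 xor 11001111 = 10110100
byte 7: 01100001 xor 11100110 = 10000111
byte 8: 10000110 xor 11010000 = 01010110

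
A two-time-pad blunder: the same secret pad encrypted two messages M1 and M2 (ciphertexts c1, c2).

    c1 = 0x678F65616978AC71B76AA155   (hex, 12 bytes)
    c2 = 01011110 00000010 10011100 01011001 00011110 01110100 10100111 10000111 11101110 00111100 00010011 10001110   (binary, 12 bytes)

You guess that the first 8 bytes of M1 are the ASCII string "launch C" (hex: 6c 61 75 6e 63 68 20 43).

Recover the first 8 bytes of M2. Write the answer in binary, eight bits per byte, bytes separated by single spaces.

01010101 11101100 10001100 01010110 00010100 01100100 00101011 10110101

First, c1 ⊕ c2 = (M1 ⊕ K) ⊕ (M2 ⊕ K) = M1 ⊕ M2, so the key drops out. Then M2 = (M1 ⊕ M2) ⊕ M1 over the first 8 bytes.
byte 0: (67 ⊕ 5e) ⊕ 6c = 39 ⊕ 6c = 55
byte 1: (8f ⊕ 02) ⊕ 61 = 8d ⊕ 61 = ec
byte 2: (65 ⊕ 9c) ⊕ 75 = f9 ⊕ 75 = 8c
byte 3: (61 ⊕ 59) ⊕ 6e = 38 ⊕ 6e = 56
byte 4: (69 ⊕ 1e) ⊕ 63 = 77 ⊕ 63 = 14
byte 5: (78 ⊕ 74) ⊕ 68 = 0c ⊕ 68 = 64
byte 6: (ac ⊕ a7) ⊕ 20 = 0b ⊕ 20 = 2b
byte 7: (71 ⊕ 87) ⊕ 43 = f6 ⊕ 43 = b5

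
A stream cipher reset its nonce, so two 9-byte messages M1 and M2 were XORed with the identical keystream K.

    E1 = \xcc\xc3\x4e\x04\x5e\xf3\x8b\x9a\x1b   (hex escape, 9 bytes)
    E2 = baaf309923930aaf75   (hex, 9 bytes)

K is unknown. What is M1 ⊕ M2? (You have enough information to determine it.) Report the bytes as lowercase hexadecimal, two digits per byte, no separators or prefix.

E1 ⊕ E2 = (M1 ⊕ K) ⊕ (M2 ⊕ K) = M1 ⊕ M2 — the shared key cancels under XOR.
11001100 ^ 10111010 = 01110110
11000011 ^ 10101111 = 01101100
01001110 ^ 00110000 = 01111110
00000100 ^ 10011001 = 10011101
01011110 ^ 00100011 = 01111101
11110011 ^ 10010011 = 01100000
10001011 ^ 00001010 = 10000001
10011010 ^ 10101111 = 00110101
00011011 ^ 01110101 = 01101110

766c7e9d7d6081356e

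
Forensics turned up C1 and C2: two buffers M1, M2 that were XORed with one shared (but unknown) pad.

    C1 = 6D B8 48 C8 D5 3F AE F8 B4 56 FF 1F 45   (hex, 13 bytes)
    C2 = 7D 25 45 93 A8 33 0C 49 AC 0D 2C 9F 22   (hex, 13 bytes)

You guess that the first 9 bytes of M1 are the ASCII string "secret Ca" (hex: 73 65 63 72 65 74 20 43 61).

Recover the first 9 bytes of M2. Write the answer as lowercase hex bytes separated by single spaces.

First, C1 ⊕ C2 = (M1 ⊕ K) ⊕ (M2 ⊕ K) = M1 ⊕ M2, so the key drops out. Then M2 = (M1 ⊕ M2) ⊕ M1 over the first 9 bytes.
byte 0: (6d XOR 7d) XOR 73 = 10 XOR 73 = 63
byte 1: (b8 XOR 25) XOR 65 = 9d XOR 65 = f8
byte 2: (48 XOR 45) XOR 63 = 0d XOR 63 = 6e
byte 3: (c8 XOR 93) XOR 72 = 5b XOR 72 = 29
byte 4: (d5 XOR a8) XOR 65 = 7d XOR 65 = 18
byte 5: (3f XOR 33) XOR 74 = 0c XOR 74 = 78
byte 6: (ae XOR 0c) XOR 20 = a2 XOR 20 = 82
byte 7: (f8 XOR 49) XOR 43 = b1 XOR 43 = f2
byte 8: (b4 XOR ac) XOR 61 = 18 XOR 61 = 79

63 f8 6e 29 18 78 82 f2 79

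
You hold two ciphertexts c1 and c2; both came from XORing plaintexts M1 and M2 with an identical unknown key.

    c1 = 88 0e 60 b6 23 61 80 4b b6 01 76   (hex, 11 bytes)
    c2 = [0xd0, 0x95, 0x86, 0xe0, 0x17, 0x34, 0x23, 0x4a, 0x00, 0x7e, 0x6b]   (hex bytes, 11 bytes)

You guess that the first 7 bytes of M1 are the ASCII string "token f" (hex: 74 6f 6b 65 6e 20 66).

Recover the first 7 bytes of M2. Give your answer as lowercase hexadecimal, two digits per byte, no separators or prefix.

First, c1 ⊕ c2 = (M1 ⊕ K) ⊕ (M2 ⊕ K) = M1 ⊕ M2, so the key drops out. Then M2 = (M1 ⊕ M2) ⊕ M1 over the first 7 bytes.
byte 0: (88 xor d0) xor 74 = 58 xor 74 = 2c
byte 1: (0e xor 95) xor 6f = 9b xor 6f = f4
byte 2: (60 xor 86) xor 6b = e6 xor 6b = 8d
byte 3: (b6 xor e0) xor 65 = 56 xor 65 = 33
byte 4: (23 xor 17) xor 6e = 34 xor 6e = 5a
byte 5: (61 xor 34) xor 20 = 55 xor 20 = 75
byte 6: (80 xor 23) xor 66 = a3 xor 66 = c5

2cf48d335a75c5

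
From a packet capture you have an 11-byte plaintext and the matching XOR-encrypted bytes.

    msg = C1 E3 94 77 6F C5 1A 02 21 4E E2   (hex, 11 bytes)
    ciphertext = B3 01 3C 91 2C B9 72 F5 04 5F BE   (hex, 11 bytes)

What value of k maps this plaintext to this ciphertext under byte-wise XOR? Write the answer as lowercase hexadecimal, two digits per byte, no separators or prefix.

Since ciphertext = msg ⊕ k, XORing both sides with msg gives k = msg ⊕ ciphertext.
c1 XOR b3 = 72
e3 XOR 01 = e2
94 XOR 3c = a8
77 XOR 91 = e6
6f XOR 2c = 43
c5 XOR b9 = 7c
1a XOR 72 = 68
02 XOR f5 = f7
21 XOR 04 = 25
4e XOR 5f = 11
e2 XOR be = 5c

72e2a8e6437c68f725115c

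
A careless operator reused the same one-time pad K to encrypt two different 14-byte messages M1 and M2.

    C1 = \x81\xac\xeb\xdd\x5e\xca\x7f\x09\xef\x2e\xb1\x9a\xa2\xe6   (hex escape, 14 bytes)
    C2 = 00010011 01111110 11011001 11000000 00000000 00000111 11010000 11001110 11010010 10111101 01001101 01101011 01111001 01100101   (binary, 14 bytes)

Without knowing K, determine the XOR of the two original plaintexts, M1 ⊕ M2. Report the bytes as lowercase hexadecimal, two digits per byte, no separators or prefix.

C1 ⊕ C2 = (M1 ⊕ K) ⊕ (M2 ⊕ K) = M1 ⊕ M2 — the shared key cancels under XOR.
byte 0: 81 ⊕ 13 = 92
byte 1: ac ⊕ 7e = d2
byte 2: eb ⊕ d9 = 32
byte 3: dd ⊕ c0 = 1d
byte 4: 5e ⊕ 00 = 5e
byte 5: ca ⊕ 07 = cd
byte 6: 7f ⊕ d0 = af
byte 7: 09 ⊕ ce = c7
byte 8: ef ⊕ d2 = 3d
byte 9: 2e ⊕ bd = 93
byte 10: b1 ⊕ 4d = fc
byte 11: 9a ⊕ 6b = f1
byte 12: a2 ⊕ 79 = db
byte 13: e6 ⊕ 65 = 83

92d2321d5ecdafc73d93fcf1db83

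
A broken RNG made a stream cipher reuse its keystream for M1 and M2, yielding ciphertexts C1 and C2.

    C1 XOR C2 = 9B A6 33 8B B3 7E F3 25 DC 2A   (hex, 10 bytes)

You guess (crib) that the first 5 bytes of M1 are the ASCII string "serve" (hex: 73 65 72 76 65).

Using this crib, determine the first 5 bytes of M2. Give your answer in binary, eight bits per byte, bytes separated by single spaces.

11101000 11000011 01000001 11111101 11010110

Since C1 ⊕ C2 = M1 ⊕ M2, XORing with the guessed M1 bytes yields the corresponding M2 bytes: M2 = (C1 ⊕ C2) ⊕ M1.
155 XOR 115 = 232
166 XOR 101 = 195
 51 XOR 114 =  65
139 XOR 118 = 253
179 XOR 101 = 214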